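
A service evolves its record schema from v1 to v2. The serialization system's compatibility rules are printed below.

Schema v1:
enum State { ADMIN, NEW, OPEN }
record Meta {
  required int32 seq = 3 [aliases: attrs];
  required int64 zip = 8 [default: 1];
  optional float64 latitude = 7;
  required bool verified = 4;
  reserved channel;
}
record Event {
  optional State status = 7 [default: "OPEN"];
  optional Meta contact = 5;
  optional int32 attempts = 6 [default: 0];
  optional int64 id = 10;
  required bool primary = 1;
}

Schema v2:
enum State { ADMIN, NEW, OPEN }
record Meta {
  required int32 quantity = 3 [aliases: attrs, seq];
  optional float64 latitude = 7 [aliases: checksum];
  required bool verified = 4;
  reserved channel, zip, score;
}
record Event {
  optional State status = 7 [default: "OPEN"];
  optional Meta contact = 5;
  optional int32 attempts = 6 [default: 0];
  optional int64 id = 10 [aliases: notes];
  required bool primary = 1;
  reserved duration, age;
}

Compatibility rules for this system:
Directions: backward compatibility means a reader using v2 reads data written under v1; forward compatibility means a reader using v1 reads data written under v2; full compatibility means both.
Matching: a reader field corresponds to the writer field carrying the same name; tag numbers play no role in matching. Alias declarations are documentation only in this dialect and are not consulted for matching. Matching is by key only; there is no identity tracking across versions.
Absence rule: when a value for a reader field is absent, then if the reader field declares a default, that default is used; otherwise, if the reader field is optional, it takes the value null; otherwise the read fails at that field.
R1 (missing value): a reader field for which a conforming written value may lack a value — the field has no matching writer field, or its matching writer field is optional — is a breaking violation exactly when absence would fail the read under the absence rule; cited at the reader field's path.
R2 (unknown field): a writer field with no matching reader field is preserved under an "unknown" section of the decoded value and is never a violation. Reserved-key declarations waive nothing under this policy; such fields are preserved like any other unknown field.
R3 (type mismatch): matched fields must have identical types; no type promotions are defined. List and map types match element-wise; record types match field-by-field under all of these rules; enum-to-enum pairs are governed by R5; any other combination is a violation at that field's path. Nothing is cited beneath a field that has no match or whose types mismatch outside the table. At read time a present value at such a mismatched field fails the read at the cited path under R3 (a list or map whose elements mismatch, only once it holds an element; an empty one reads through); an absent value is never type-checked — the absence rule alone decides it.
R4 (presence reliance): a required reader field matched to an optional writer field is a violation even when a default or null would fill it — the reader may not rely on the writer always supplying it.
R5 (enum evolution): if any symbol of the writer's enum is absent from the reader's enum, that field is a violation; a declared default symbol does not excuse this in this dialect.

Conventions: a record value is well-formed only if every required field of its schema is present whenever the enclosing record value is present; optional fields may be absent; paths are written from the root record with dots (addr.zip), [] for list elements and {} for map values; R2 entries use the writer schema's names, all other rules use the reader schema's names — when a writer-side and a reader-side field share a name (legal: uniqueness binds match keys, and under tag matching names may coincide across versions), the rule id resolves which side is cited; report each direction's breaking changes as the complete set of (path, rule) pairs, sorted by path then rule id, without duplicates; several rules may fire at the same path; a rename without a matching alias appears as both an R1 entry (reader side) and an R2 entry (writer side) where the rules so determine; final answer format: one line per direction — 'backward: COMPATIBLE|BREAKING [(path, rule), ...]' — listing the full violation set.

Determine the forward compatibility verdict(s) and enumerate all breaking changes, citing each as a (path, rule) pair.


the writer's type comes first in each Event pair
forward for Event (reader v1, writer v2):
  status <- status (State -> State, writer optional)
  contact <- contact (Meta -> Meta, writer optional)
  attempts <- attempts (int32 -> int32, writer optional)
  id <- id (int64 -> int64, writer optional)
  primary <- primary (bool -> bool, writer required)
  contact.seq: no writer match
  contact.zip: no writer match
  contact.latitude <- contact.latitude (float64 -> float64, writer optional)
  contact.verified <- contact.verified (bool -> bool, writer required)
  leftover writer field: contact.quantity
  R1 fires at contact.seq
  forward on Event therefore BREAKING (1)
diffs on Event not affecting the asked answer:
  removed field zip from record Meta (its key "zip" joins the reserved list) -> inert for the asked Event verdict: nothing fires

forward: BREAKING [(contact.seq, R1)]


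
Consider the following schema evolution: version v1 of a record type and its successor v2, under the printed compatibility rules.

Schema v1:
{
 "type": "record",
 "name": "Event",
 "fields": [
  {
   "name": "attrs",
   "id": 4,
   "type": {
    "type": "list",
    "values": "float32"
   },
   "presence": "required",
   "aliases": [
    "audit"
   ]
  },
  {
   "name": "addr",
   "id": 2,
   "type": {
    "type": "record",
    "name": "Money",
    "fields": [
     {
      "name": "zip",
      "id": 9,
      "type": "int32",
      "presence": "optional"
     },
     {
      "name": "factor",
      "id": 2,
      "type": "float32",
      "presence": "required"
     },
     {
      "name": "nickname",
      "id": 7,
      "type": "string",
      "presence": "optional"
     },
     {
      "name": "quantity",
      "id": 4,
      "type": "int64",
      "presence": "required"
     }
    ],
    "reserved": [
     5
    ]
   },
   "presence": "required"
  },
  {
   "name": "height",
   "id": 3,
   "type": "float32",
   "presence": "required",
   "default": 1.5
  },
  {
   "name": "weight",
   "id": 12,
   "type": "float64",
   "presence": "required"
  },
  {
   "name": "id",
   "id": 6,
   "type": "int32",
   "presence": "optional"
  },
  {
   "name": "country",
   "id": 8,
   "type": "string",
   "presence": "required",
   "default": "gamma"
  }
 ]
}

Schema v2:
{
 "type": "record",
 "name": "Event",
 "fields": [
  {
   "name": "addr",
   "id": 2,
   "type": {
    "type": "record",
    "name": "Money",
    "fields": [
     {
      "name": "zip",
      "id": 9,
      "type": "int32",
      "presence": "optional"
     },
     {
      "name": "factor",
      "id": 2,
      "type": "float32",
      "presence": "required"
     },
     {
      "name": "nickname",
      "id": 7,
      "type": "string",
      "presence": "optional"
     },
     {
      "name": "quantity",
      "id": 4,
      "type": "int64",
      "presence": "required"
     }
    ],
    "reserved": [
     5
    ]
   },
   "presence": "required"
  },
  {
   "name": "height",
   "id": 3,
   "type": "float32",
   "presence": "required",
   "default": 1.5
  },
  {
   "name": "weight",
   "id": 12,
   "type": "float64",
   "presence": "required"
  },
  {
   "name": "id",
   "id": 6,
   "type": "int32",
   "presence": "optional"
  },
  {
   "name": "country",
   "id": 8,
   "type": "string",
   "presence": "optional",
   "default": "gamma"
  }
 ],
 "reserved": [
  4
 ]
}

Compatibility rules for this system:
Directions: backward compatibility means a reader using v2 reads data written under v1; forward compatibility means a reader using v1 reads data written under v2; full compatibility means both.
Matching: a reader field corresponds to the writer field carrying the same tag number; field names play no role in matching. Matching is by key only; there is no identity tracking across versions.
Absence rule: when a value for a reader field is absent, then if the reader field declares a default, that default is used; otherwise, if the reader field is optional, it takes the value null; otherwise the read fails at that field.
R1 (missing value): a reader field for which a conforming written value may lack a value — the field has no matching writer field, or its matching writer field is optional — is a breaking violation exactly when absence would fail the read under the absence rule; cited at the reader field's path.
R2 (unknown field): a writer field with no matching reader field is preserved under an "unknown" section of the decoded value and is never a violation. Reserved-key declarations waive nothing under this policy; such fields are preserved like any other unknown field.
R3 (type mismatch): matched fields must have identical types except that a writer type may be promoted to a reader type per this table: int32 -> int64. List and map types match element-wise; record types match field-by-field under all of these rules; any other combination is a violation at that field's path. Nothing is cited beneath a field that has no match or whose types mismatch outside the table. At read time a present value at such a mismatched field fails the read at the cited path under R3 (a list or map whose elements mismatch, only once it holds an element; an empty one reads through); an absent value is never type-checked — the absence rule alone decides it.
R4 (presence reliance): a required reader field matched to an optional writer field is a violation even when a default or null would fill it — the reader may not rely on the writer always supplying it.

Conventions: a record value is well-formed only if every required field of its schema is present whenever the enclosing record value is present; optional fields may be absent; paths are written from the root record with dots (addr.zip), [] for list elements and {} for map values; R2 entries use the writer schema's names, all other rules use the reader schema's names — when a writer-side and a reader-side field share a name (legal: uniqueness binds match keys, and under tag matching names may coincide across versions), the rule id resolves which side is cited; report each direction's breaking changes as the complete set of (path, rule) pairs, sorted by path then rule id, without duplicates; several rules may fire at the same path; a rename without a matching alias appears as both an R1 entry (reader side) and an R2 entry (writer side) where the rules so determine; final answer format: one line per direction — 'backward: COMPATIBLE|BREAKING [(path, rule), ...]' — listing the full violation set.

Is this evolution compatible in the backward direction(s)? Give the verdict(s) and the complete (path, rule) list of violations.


the writer's type comes first in each Event pair
backward for Event (reader v2, writer v1):
  addr: paired with writer addr (Money -> Money; writer required)
  height: paired with writer height (float32 -> float32; writer required)
  weight: paired with writer weight (float64 -> float64; writer required)
  id: paired with writer id (int32 -> int32; writer optional)
  country: paired with writer country (string -> string; writer required)
  writer attrs: unknown to reader
  addr.zip: paired with writer addr.zip (int32 -> int32; writer optional)
  addr.factor: paired with writer addr.factor (float32 -> float32; writer required)
  addr.nickname: paired with writer addr.nickname (string -> string; writer optional)
  addr.quantity: paired with writer addr.quantity (int64 -> int64; writer required)
  => no violations; backward on Event: COMPATIBLE
the other Event changes do not affect what is asked:
  removed field attrs from record Event (its key 4 joins the reserved list) -> affects forward compatibility only, which is not asked
  field country in record Event: required changed to optional -> affects forward compatibility only, which is not asked

backward: COMPATIBLE []


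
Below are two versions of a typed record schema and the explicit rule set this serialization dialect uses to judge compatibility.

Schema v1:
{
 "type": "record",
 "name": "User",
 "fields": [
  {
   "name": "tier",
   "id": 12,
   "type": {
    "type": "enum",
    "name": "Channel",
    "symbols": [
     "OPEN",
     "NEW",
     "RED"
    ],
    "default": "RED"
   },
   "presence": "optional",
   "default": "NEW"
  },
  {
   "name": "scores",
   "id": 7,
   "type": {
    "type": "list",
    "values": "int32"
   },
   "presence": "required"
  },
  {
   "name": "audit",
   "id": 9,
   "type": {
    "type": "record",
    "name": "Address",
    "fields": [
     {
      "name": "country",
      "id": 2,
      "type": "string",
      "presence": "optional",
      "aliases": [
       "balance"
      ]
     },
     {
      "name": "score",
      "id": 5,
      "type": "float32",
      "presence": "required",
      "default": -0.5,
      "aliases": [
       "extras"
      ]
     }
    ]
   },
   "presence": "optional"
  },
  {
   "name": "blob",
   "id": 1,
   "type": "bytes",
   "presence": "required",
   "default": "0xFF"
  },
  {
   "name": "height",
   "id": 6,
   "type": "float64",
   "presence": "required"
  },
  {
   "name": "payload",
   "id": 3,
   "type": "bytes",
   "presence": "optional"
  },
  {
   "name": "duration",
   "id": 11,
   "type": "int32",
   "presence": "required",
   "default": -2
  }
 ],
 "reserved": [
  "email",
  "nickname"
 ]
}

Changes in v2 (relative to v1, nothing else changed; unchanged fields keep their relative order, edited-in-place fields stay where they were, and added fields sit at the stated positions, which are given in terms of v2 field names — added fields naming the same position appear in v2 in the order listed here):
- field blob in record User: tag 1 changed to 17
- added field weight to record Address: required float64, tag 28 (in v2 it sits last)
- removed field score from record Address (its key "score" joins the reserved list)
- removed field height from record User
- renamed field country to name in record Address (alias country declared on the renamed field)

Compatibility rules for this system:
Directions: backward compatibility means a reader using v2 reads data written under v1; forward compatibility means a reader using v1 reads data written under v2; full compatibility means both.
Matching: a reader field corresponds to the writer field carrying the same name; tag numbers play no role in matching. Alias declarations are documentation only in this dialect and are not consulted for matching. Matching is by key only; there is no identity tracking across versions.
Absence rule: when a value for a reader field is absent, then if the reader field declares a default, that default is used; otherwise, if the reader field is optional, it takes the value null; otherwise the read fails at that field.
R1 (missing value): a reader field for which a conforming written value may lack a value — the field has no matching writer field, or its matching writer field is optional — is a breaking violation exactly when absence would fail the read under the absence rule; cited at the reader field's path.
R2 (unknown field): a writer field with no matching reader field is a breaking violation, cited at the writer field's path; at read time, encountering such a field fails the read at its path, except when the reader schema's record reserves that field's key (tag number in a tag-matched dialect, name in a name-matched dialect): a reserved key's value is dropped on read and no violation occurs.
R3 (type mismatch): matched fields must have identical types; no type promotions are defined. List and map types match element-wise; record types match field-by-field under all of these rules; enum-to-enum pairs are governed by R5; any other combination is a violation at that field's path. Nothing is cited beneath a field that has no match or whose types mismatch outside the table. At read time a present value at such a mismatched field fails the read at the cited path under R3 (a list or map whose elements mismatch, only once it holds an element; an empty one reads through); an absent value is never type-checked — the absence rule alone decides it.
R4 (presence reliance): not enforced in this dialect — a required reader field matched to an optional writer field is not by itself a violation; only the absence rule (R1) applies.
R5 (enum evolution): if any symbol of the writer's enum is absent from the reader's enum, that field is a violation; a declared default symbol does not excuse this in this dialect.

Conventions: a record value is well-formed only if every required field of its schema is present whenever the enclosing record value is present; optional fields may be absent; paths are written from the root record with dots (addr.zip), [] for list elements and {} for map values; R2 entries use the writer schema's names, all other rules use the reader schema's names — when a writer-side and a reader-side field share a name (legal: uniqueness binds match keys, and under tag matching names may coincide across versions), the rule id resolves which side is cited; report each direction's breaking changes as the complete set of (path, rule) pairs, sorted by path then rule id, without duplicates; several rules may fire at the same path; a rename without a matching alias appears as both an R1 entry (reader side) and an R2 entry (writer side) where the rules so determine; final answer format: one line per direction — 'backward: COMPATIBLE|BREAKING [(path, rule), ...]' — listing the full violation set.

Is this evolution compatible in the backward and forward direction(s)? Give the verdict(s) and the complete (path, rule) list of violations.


backward: BREAKING [(audit.country, R2), (audit.weight, R1), (height, R2)]; forward: BREAKING [(audit.name, R2), (audit.weight, R2), (height, R1)]

in User below, arrows point writer -> reader
backward analysis of User with v2 as reader and v1 as writer:
  Channel -> Channel, writer optional: tier aligns to tier
  list<int32> -> list<int32>, writer required: scores aligns to scores
  Address -> Address, writer optional: audit aligns to audit
  bytes -> bytes, writer required: blob aligns to blob
  bytes -> bytes, writer optional: payload aligns to payload
  int32 -> int32, writer required: duration aligns to duration
  writer height: unknown to reader
  no writer field matches reader audit.name
  no writer field matches reader audit.weight
  writer audit.country: unknown to reader
  writer audit.score: unknown to reader
  breaking: (audit.country, R2)
  breaking: (audit.weight, R1)
  breaking: (height, R2)
  => 3 violation(s): backward is BREAKING for User
forward analysis of User with v1 as reader and v2 as writer:
  Channel -> Channel, writer optional: tier aligns to tier
  list<int32> -> list<int32>, writer required: scores aligns to scores
  Address -> Address, writer optional: audit aligns to audit
  bytes -> bytes, writer required: blob aligns to blob
  no writer field matches reader height
  bytes -> bytes, writer optional: payload aligns to payload
  int32 -> int32, writer required: duration aligns to duration
  no writer field matches reader audit.country
  no writer field matches reader audit.score
  writer audit.name: unknown to reader
  writer audit.weight: unknown to reader
  breaking: (audit.name, R2)
  breaking: (audit.weight, R2)
  breaking: (height, R1)
  => 3 violation(s): forward is BREAKING for User


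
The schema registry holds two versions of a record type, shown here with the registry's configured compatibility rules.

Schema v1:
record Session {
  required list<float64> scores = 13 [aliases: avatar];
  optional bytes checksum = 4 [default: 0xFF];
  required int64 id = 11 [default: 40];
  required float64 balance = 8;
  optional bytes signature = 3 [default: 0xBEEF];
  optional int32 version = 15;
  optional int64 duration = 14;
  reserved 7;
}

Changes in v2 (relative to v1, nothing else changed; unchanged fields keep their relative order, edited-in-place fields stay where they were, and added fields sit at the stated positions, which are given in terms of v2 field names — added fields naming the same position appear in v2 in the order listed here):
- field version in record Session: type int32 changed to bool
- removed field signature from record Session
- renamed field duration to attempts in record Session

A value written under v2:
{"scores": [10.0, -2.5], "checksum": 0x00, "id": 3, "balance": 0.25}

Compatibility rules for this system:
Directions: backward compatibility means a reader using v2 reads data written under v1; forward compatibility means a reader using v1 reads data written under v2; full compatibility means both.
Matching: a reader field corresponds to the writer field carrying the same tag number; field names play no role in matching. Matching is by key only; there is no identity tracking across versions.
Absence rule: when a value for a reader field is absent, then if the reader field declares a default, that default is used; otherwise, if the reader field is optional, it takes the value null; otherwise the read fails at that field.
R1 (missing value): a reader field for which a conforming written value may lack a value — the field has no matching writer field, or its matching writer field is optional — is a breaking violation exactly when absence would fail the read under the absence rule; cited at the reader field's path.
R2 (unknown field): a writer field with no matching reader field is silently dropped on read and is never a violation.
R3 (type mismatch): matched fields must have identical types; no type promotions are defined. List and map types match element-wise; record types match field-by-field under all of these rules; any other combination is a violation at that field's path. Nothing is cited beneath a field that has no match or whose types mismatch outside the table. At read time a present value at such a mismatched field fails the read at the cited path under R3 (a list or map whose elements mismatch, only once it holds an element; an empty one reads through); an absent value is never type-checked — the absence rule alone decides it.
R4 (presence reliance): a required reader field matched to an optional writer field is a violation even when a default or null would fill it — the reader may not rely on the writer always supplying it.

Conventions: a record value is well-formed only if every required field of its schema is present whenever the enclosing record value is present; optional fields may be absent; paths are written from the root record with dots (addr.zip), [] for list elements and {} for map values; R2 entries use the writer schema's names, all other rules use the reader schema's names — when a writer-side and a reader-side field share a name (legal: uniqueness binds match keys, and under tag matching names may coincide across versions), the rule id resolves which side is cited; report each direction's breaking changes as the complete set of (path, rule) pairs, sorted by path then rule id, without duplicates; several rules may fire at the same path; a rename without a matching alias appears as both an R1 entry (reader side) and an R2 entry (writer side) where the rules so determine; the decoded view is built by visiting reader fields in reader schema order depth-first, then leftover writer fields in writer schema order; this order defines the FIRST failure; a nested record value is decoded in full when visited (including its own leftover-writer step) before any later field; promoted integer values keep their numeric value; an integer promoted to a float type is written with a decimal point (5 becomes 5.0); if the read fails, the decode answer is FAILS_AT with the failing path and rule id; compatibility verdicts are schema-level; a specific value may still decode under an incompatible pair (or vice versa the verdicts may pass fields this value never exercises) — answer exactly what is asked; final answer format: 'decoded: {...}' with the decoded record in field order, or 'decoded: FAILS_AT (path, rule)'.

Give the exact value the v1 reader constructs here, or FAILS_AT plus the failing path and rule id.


arrows below run writer -> reader for Session
decode walk for Session under reader schema v1:
  scores := [10.0, -2.5]
  checksum := 0x00
  id := 3
  balance := 0.25
  signature := 0xBEEF (missing; default applied)
  version := null (missing; optional => null)
  duration := null (missing; optional => null)
  => decoded: {"scores": [10.0, -2.5], "checksum": 0x00, "id": 3, "balance": 0.25, "signature": 0xBEEF, "version": null, "duration": null}
the other Session changes do not affect what is asked:
  field version in record Session: type int32 changed to bool -> matters for Session compatibility verdicts, not for this value's decode
  removed field signature from record Session -> fires no rule on Session under this dialect and leaves the result unchanged
  renamed field duration to attempts in record Session -> fires no rule on Session under this dialect and leaves the result unchanged

decoded: {"scores": [10.0, -2.5], "checksum": 0x00, "id": 3, "balance": 0.25, "signature": 0xBEEF, "version": null, "duration": null}


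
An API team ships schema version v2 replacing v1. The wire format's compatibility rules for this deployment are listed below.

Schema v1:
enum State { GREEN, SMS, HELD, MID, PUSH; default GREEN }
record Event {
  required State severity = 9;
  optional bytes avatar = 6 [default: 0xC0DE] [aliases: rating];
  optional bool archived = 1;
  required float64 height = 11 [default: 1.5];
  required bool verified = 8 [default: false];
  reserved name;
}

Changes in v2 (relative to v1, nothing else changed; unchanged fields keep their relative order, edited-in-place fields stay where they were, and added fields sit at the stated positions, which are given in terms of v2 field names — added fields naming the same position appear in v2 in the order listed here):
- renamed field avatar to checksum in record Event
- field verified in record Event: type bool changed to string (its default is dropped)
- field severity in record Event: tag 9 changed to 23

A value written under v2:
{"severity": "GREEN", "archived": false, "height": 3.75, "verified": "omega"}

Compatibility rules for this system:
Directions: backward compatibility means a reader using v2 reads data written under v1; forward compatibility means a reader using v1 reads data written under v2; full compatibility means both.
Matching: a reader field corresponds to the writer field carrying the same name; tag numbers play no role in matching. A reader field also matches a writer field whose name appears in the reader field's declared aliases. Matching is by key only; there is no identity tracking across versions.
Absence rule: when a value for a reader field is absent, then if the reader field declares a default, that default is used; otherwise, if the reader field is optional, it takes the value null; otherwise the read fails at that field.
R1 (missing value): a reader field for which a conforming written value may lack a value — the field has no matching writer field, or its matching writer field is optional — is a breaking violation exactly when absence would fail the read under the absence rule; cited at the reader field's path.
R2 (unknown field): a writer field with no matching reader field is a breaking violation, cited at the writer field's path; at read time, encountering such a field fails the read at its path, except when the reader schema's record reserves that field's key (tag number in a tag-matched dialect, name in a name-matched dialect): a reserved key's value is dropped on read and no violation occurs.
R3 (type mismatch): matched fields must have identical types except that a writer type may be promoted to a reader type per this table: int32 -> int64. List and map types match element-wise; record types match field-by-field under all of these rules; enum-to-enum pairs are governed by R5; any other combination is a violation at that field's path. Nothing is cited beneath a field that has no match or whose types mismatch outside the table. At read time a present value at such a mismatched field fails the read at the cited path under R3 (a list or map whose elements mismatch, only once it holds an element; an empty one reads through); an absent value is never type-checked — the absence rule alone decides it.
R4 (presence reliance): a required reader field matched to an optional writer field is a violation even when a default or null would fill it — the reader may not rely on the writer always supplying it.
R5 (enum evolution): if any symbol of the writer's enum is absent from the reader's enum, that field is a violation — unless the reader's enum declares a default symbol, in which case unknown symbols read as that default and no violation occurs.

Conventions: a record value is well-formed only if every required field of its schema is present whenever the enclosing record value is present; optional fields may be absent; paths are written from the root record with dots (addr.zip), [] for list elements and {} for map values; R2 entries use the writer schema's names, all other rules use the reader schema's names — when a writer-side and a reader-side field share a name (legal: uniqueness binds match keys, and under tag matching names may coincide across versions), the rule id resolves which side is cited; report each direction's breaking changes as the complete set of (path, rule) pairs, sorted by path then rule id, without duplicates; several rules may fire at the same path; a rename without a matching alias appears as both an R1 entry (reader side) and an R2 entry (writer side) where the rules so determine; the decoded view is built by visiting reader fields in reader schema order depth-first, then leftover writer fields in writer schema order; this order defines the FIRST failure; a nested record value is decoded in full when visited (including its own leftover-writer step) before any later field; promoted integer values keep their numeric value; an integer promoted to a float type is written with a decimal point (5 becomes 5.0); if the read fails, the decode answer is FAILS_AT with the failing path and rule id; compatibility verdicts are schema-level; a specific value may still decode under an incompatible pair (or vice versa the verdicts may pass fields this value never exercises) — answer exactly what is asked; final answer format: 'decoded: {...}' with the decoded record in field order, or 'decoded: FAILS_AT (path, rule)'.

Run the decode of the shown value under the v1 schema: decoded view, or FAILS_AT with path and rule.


decoded: FAILS_AT (verified, R3)

each type pair in Event: writer, then reader
decode (reader v1):
  severity := "GREEN"
  avatar := 0xC0DE (absent -> default)
  archived := false
  height := 3.75
  read fails at verified under R3
  => FAILS_AT (verified, R3)
the other Event changes do not affect what is asked:
  renamed field avatar to checksum in record Event -> affects the rule determinations only; this particular Event value decodes identically
  field severity in record Event: tag 9 changed to 23 -> no rule fires on it and the decoded Event view is identical with or without it


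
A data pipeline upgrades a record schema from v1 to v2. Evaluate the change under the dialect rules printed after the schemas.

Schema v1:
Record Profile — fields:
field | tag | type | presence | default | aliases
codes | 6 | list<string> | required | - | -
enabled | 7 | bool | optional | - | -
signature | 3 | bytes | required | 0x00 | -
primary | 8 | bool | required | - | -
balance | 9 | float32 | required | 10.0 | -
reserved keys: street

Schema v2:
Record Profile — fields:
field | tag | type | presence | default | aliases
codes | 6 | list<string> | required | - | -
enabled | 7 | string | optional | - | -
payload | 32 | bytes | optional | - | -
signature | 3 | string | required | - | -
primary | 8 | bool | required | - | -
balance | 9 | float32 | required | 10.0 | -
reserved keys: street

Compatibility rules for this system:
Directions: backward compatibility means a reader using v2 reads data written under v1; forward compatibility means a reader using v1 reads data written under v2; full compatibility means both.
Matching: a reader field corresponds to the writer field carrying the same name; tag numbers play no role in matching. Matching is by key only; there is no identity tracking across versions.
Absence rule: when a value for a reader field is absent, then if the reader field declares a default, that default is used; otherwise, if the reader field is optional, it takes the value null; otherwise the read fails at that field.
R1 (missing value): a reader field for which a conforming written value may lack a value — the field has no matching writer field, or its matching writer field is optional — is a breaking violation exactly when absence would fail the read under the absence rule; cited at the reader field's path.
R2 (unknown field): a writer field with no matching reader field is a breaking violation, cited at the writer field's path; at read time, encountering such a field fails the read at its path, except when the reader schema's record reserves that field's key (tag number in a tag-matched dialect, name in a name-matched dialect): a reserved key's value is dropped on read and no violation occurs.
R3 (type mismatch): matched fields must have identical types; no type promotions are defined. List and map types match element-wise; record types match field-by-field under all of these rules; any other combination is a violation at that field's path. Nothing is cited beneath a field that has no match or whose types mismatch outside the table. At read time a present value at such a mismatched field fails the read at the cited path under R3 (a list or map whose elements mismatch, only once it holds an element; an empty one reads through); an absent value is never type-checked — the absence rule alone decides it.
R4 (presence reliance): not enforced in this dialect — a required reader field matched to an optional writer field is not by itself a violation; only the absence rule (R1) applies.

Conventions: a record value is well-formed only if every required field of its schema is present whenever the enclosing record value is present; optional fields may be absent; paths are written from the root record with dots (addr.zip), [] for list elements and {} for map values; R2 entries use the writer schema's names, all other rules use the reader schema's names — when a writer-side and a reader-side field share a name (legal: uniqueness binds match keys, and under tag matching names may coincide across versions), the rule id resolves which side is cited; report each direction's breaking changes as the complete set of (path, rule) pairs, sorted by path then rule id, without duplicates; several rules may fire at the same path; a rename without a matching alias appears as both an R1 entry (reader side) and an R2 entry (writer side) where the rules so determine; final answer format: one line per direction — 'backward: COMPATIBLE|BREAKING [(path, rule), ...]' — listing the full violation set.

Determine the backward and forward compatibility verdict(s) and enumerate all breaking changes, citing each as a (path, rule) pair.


backward: BREAKING [(enabled, R3), (signature, R3)]; forward: BREAKING [(enabled, R3), (payload, R2), (signature, R3)]

in Profile below, arrows point writer -> reader
backward analysis of Profile with v2 as reader and v1 as writer:
  codes: list<string> -> list<string>, writer required; from codes
  enabled: bool -> string, writer optional; from enabled
  no writer field matches reader payload
  signature: bytes -> string, writer required; from signature
  primary: bool -> bool, writer required; from primary
  balance: float32 -> float32, writer required; from balance
  violation R3 at enabled
  violation R3 at signature
  backward on Profile therefore BREAKING (2)
forward analysis of Profile with v1 as reader and v2 as writer:
  codes: list<string> -> list<string>, writer required; from codes
  enabled: string -> bool, writer optional; from enabled
  signature: string -> bytes, writer required; from signature
  primary: bool -> bool, writer required; from primary
  balance: float32 -> float32, writer required; from balance
  writer field payload has no reader counterpart
  violation R3 at enabled
  violation R2 at payload
  violation R3 at signature
  forward on Profile therefore BREAKING (3)


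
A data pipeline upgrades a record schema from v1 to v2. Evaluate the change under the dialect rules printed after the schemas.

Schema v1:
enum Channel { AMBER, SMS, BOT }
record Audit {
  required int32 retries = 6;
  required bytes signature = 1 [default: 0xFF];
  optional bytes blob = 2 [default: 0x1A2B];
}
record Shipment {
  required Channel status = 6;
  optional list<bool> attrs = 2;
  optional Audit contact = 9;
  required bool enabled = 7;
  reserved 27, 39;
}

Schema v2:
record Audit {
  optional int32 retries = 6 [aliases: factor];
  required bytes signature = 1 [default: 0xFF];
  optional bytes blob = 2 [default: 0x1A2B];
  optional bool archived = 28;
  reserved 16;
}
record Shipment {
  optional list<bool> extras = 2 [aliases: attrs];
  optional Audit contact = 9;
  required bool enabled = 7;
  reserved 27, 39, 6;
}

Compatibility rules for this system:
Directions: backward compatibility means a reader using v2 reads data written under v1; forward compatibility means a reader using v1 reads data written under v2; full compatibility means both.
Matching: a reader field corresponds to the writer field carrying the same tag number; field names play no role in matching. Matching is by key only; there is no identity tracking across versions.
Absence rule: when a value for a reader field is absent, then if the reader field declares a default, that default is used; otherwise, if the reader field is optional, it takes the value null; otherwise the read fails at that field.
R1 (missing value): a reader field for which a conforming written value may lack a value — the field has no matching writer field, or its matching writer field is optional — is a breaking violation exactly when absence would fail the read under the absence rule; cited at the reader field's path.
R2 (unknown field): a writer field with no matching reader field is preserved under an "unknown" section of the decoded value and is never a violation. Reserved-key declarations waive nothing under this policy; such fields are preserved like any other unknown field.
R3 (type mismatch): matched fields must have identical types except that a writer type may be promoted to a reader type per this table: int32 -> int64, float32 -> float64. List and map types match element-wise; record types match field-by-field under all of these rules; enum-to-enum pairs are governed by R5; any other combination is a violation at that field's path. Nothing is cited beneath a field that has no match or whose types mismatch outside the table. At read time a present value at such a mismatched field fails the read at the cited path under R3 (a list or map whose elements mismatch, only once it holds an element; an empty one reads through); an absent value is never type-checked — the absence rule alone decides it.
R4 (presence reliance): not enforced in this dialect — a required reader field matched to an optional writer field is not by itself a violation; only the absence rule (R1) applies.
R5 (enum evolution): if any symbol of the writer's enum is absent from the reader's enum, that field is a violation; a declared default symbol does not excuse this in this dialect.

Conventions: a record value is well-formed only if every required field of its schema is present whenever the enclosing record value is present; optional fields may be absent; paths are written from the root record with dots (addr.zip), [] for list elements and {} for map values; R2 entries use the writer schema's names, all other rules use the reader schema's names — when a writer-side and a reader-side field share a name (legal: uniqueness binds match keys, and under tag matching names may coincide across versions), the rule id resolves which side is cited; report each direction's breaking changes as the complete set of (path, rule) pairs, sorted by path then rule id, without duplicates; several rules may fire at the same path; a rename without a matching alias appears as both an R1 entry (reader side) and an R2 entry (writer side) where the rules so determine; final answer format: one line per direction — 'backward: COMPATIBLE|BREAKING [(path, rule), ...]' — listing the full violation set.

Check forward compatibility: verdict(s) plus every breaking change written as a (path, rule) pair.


forward: BREAKING [(contact.retries, R1), (status, R1)]

arrows below run writer -> reader for Shipment
forward analysis of Shipment with v1 as reader and v2 as writer:
  status: no writer-side match
  attrs: list<bool> -> list<bool>, writer optional; from extras
  contact: Audit -> Audit, writer optional; from contact
  enabled: bool -> bool, writer required; from enabled
  contact.retries: int32 -> int32, writer optional; from contact.retries
  contact.signature: bytes -> bytes, writer required; from contact.signature
  contact.blob: bytes -> bytes, writer optional; from contact.blob
  writer contact.archived: unknown to reader
  rule R1 violated at contact.retries
  rule R1 violated at status
  forward on Shipment therefore BREAKING (2)
remaining Shipment differences; none change what is asked:
  added field archived to record Audit: optional bool, tag 28 (in v2 it sits last) -> inert for the asked Shipment verdict: nothing fires
  renamed field attrs to extras in record Shipment (alias attrs declared on the renamed field) -> inert for the asked Shipment verdict: nothing fires
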